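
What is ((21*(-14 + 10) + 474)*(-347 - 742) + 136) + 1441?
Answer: -423133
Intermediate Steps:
((21*(-14 + 10) + 474)*(-347 - 742) + 136) + 1441 = ((21*(-4) + 474)*(-1089) + 136) + 1441 = ((-84 + 474)*(-1089) + 136) + 1441 = (390*(-1089) + 136) + 1441 = (-424710 + 136) + 1441 = -424574 + 1441 = -423133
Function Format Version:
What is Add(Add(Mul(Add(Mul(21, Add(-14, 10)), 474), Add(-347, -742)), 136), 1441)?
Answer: -423133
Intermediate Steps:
Add(Add(Mul(Add(Mul(21, Add(-14, 10)), 474), Add(-347, -742)), 136), 1441) = Add(Add(Mul(Add(Mul(21, -4), 474), -1089), 136), 1441) = Add(Add(Mul(Add(-84, 474), -1089), 136), 1441) = Add(Add(Mul(390, -1089), 136), 1441) = Add(Add(-424710, 136), 1441) = Add(-424574, 1441) = -423133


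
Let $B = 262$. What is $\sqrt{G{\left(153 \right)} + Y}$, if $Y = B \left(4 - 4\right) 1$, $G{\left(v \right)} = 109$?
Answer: $\sqrt{109} \approx 10.44$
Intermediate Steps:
$Y = 0$ ($Y = 262 \left(4 - 4\right) 1 = 262 \cdot 0 \cdot 1 = 262 \cdot 0 = 0$)
$\sqrt{G{\left(153 \right)} + Y} = \sqrt{109 + 0} = \sqrt{109}$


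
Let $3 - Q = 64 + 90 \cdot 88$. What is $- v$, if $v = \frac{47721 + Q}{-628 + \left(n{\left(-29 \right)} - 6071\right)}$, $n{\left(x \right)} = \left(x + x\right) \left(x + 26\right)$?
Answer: $\frac{7948}{1305} \approx 6.0904$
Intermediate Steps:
$n{\left(x \right)} = 2 x \left(26 + x\right)$
$Q = -7981$ ($Q = 3 - \left(64 + 90 \cdot 88\right) = 3 - \left(64 + 7920\right) = 3 - 7984 = -7981$)
$v = - \frac{7948}{1305}$ ($v = \frac{47721 - 7981}{-628 - \left(6071 + 58 \left(26 - 29\right)\right)} = \frac{39740}{-628 - \left(6071 + 58 \left(-3\right)\right)} = \frac{39740}{-628 + \left(174 - 6071\right)} = \frac{39740}{-628 - 5897} = \frac{39740}{-6525} = 39740 \left(- \frac{1}{6525}\right) = - \frac{7948}{1305} \approx -6.0904$)
$- v = \left(-1\right) \left(- \frac{7948}{1305}\right) = \frac{7948}{1305}$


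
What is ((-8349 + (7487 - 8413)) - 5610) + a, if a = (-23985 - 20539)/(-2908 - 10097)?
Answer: -193534901/13005 ≈ -14882.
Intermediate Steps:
a = 44524/13005 (a = -44524/(-13005) = -44524*(-1/13005) = 44524/13005 ≈ 3.4236)
((-8349 + (7487 - 8413)) - 5610) + a = ((-8349 + (7487 - 8413)) - 5610) + 44524/13005 = ((-8349 - 926) - 5610) + 44524/13005 = (-9275 - 5610) + 44524/13005 = -14885 + 44524/13005 = -193534901/13005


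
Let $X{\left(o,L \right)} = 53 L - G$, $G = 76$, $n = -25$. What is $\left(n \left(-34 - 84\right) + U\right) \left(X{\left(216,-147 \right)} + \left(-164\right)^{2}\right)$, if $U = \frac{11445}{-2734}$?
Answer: $\frac{153256806795}{2734} \approx 5.6056 \cdot 10^{7}$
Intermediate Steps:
$U = - \frac{11445}{2734}$ ($U = 11445 \left(- \frac{1}{2734}\right) = - \frac{11445}{2734} \approx -4.1862$)
$X{\left(o,L \right)} = -76 + 53 L$ ($X{\left(o,L \right)} = 53 L - 76 = -76 + 53 L$)
$\left(n \left(-34 - 84\right) + U\right) \left(X{\left(216,-147 \right)} + \left(-164\right)^{2}\right) = \left(- 25 \left(-34 - 84\right) - \frac{11445}{2734}\right) \left(\left(-76 + 53 \left(-147\right)\right) + \left(-164\right)^{2}\right) = \left(\left(-25\right) \left(-118\right) - \frac{11445}{2734}\right) \left(\left(-76 - 7791\right) + 26896\right) = \left(2950 - \frac{11445}{2734}\right) \left(-7867 + 26896\right) = \frac{8053855}{2734} \cdot 19029 = \frac{153256806795}{2734}$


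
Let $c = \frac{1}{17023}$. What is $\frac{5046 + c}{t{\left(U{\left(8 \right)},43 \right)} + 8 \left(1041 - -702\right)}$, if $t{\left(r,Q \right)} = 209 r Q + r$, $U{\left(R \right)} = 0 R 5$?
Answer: $\frac{85898059}{237368712} \approx 0.36188$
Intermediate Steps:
$U{\left(R \right)} = 0$ ($U{\left(R \right)} = 0 \cdot 5 = 0$)
$t{\left(r,Q \right)} = r + 209 Q r$ ($t{\left(r,Q \right)} = 209 Q r + r = r + 209 Q r$)
$c = \frac{1}{17023} \approx 5.8744 \cdot 10^{-5}$
$\frac{5046 + c}{t{\left(U{\left(8 \right)},43 \right)} + 8 \left(1041 - -702\right)} = \frac{5046 + \frac{1}{17023}}{0 \left(1 + 209 \cdot 43\right) + 8 \left(1041 - -702\right)} = \frac{85898059}{17023 \left(0 \left(1 + 8987\right) + 8 \left(1041 + 702\right)\right)} = \frac{85898059}{17023 \left(0 \cdot 8988 + 8 \cdot 1743\right)} = \frac{85898059}{17023 \left(0 + 13944\right)} = \frac{85898059}{17023 \cdot 13944} = \frac{85898059}{17023} \cdot \frac{1}{13944} = \frac{85898059}{237368712}$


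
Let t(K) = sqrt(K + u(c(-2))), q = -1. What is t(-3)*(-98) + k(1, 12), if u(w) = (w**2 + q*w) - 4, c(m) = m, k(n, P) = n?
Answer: 1 - 98*I ≈ 1.0 - 98.0*I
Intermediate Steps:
u(w) = -4 + w**2 - w (u(w) = (w**2 - w) - 4 = -4 + w**2 - w)
t(K) = sqrt(2 + K) (t(K) = sqrt(K + (-4 + (-2)**2 - 1*(-2))) = sqrt(K + (-4 + 4 + 2)) = sqrt(K + 2) = sqrt(2 + K))
t(-3)*(-98) + k(1, 12) = sqrt(2 - 3)*(-98) + 1 = sqrt(-1)*(-98) + 1 = I*(-98) + 1 = -98*I + 1 = 1 - 98*I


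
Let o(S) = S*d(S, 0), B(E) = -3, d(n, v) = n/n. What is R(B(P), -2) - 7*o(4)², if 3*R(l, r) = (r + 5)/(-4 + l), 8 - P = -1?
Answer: -785/7 ≈ -112.14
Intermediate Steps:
P = 9 (P = 8 - 1*(-1) = 8 + 1 = 9)
d(n, v) = 1
o(S) = S (o(S) = S*1 = S)
R(l, r) = (5 + r)/(3*(-4 + l)) (R(l, r) = ((r + 5)/(-4 + l))/3 = ((5 + r)/(-4 + l))/3 = (5 + r)/(3*(-4 + l)))
R(B(P), -2) - 7*o(4)² = (5 - 2)/(3*(-4 - 3)) - 7*4² = (⅓)*3/(-7) - 7*16 = (⅓)*(-⅐)*3 - 112 = -⅐ - 112 = -785/7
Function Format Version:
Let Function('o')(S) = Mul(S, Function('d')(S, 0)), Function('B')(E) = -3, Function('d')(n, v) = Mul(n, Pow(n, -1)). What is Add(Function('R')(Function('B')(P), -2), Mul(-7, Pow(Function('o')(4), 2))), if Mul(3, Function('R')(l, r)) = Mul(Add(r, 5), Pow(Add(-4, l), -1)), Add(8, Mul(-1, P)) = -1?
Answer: Rational(-785, 7) ≈ -112.14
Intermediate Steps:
P = 9 (P = Add(8, Mul(-1, -1)) = Add(8, 1) = 9)
Function('d')(n, v) = 1
Function('o')(S) = S (Function('o')(S) = Mul(S, 1) = S)
Function('R')(l, r) = Mul(Rational(1, 3), Pow(Add(-4, l), -1), Add(5, r)) (Function('R')(l, r) = Mul(Rational(1, 3), Mul(Add(r, 5), Pow(Add(-4, l), -1))) = Mul(Rational(1, 3), Mul(Add(5, r), Pow(Add(-4, l), -1))) = Mul(Rational(1, 3), Mul(Pow(Add(-4, l), -1), Add(5, r))) = Mul(Rational(1, 3), Pow(Add(-4, l), -1), Add(5, r)))
Add(Function('R')(Function('B')(P), -2), Mul(-7, Pow(Function('o')(4), 2))) = Add(Mul(Rational(1, 3), Pow(Add(-4, -3), -1), Add(5, -2)), Mul(-7, Pow(4, 2))) = Add(Mul(Rational(1, 3), Pow(-7, -1), 3), Mul(-7, 16)) = Add(Mul(Rational(1, 3), Rational(-1, 7), 3), -112) = Add(Rational(-1, 7), -112) = Rational(-785, 7)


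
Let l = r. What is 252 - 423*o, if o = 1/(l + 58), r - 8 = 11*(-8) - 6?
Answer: 7479/28 ≈ 267.11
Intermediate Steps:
r = -86 (r = 8 + (11*(-8) - 6) = 8 + (-88 - 6) = 8 - 94 = -86)
l = -86
o = -1/28 (o = 1/(-86 + 58) = 1/(-28) = -1/28 ≈ -0.035714)
252 - 423*o = 252 - 423*(-1/28) = 252 + 423/28 = 7479/28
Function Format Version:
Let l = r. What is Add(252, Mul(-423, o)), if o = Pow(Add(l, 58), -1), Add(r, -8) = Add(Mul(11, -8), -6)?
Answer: Rational(7479, 28) ≈ 267.11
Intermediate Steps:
r = -86 (r = Add(8, Add(Mul(11, -8), -6)) = Add(8, Add(-88, -6)) = Add(8, -94) = -86)
l = -86
o = Rational(-1, 28) (o = Pow(Add(-86, 58), -1) = Pow(-28, -1) = Rational(-1, 28) ≈ -0.035714)
Add(252, Mul(-423, o)) = Add(252, Mul(-423, Rational(-1, 28))) = Add(252, Rational(423, 28)) = Rational(7479, 28)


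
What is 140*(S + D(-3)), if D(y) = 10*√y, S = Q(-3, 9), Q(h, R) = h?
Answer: -420 + 1400*I*√3 ≈ -420.0 + 2424.9*I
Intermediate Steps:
S = -3
140*(S + D(-3)) = 140*(-3 + 10*√(-3)) = 140*(-3 + 10*(I*√3)) = 140*(-3 + 10*I*√3) = -420 + 1400*I*√3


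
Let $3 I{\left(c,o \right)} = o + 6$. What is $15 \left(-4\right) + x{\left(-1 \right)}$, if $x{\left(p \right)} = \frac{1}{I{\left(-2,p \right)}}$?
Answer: $- \frac{297}{5} \approx -59.4$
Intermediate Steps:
$I{\left(c,o \right)} = 2 + \frac{o}{3}$ ($I{\left(c,o \right)} = \frac{o + 6}{3} = \frac{6 + o}{3} = 2 + \frac{o}{3}$)
$x{\left(p \right)} = \frac{1}{2 + \frac{p}{3}}$
$15 \left(-4\right) + x{\left(-1 \right)} = 15 \left(-4\right) + \frac{3}{6 - 1} = -60 + \frac{3}{5} = - \frac{297}{5}$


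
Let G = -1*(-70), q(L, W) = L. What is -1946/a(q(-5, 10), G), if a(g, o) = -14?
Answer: 139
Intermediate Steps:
G = 70
-1946/a(q(-5, 10), G) = -1946/(-14) = -1946*(-1/14) = 139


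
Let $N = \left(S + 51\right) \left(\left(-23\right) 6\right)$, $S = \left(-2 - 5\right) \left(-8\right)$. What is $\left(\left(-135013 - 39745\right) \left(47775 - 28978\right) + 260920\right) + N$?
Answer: $-3284679972$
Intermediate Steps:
$S = 56$ ($S = \left(-7\right) \left(-8\right) = 56$)
$N = -14766$ ($N = \left(56 + 51\right) \left(\left(-23\right) 6\right) = 107 \left(-138\right) = -14766$)
$\left(\left(-135013 - 39745\right) \left(47775 - 28978\right) + 260920\right) + N = \left(\left(-135013 - 39745\right) \left(47775 - 28978\right) + 260920\right) - 14766 = \left(\left(-174758\right) 18797 + 260920\right) - 14766 = \left(-3284926126 + 260920\right) - 14766 = -3284665206 - 14766 = -3284679972$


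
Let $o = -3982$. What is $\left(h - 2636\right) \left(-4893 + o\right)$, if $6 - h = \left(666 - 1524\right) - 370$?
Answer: $12442750$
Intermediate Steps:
$h = 1234$ ($h = 6 - \left(\left(666 - 1524\right) - 370\right) = 6 - \left(-858 - 370\right) = 6 - -1228 = 6 + 1228 = 1234$)
$\left(h - 2636\right) \left(-4893 + o\right) = \left(1234 - 2636\right) \left(-4893 - 3982\right) = \left(-1402\right) \left(-8875\right) = 12442750$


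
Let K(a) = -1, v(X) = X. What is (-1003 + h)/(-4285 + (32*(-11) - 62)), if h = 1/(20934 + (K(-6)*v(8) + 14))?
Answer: 21002819/98397060 ≈ 0.21345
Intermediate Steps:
h = 1/20940 (h = 1/(20934 + (-1*8 + 14)) = 1/(20934 + (-8 + 14)) = 1/(20934 + 6) = 1/20940 ≈ 4.7755e-5)
(-1003 + h)/(-4285 + (32*(-11) - 62)) = (-1003 + 1/20940)/(-4285 + (32*(-11) - 62)) = -21002819/(20940*(-4285 + (-352 - 62))) = -21002819/(20940*(-4285 - 414)) = -21002819/20940/(-4699) = -21002819/20940*(-1/4699) = 21002819/98397060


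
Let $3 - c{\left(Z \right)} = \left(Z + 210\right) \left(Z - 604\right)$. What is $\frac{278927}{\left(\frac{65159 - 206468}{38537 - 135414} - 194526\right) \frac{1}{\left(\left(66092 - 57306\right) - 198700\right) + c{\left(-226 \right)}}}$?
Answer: $\frac{5490548156433989}{18844953993} \approx 2.9135 \cdot 10^{5}$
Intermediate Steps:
$c{\left(Z \right)} = 3 - \left(-604 + Z\right) \left(210 + Z\right)$ ($c{\left(Z \right)} = 3 - \left(Z + 210\right) \left(Z - 604\right) = 3 - \left(210 + Z\right) \left(-604 + Z\right) = 3 - \left(-604 + Z\right) \left(210 + Z\right)$)
$\frac{278927}{\left(\frac{65159 - 206468}{38537 - 135414} - 194526\right) \frac{1}{\left(\left(66092 - 57306\right) - 198700\right) + c{\left(-226 \right)}}} = \frac{278927}{\left(\frac{65159 - 206468}{38537 - 135414} - 194526\right) \frac{1}{\left(\left(66092 - 57306\right) - 198700\right) + \left(126843 - \left(-226\right)^{2} + 394 \left(-226\right)\right)}} = \frac{278927}{\left(- \frac{141309}{-96877} - 194526\right) \frac{1}{\left(\left(66092 - 57306\right) - 198700\right) - 13277}} = \frac{278927}{\left(\left(-141309\right) \left(- \frac{1}{96877}\right) - 194526\right) \frac{1}{\left(8786 - 198700\right) - 13277}} = \frac{278927}{\left(\frac{141309}{96877} - 194526\right) \frac{1}{-189914 - 13277}} = \frac{278927}{\left(- \frac{18844953993}{96877}\right) \frac{1}{-203191}} = \frac{278927}{\left(- \frac{18844953993}{96877}\right) \left(- \frac{1}{203191}\right)} = \frac{278927}{\frac{18844953993}{19684534507}} = 278927 \cdot \frac{19684534507}{18844953993} = \frac{5490548156433989}{18844953993}$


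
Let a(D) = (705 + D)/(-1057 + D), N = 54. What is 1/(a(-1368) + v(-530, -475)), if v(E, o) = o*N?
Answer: -2425/62200587 ≈ -3.8987e-5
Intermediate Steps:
v(E, o) = 54*o (v(E, o) = o*54 = 54*o)
a(D) = (705 + D)/(-1057 + D)
1/(a(-1368) + v(-530, -475)) = 1/((705 - 1368)/(-1057 - 1368) + 54*(-475)) = 1/(-663/(-2425) - 25650) = 1/(-1/2425*(-663) - 25650) = 1/(663/2425 - 25650) = 1/(-62200587/2425) = -2425/62200587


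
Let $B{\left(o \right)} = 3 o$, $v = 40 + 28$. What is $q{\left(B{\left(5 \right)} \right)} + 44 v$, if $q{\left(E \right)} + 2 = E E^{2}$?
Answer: $6365$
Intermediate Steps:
$v = 68$
$q{\left(E \right)} = -2 + E^{3}$ ($q{\left(E \right)} = -2 + E E^{2} = -2 + E^{3}$)
$q{\left(B{\left(5 \right)} \right)} + 44 v = \left(-2 + \left(3 \cdot 5\right)^{3}\right) + 44 \cdot 68 = \left(-2 + 15^{3}\right) + 2992 = \left(-2 + 3375\right) + 2992 = 3373 + 2992 = 6365$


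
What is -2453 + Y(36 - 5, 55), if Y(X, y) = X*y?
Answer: -748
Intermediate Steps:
-2453 + Y(36 - 5, 55) = -2453 + (36 - 5)*55 = -2453 + 31*55 = -2453 + 1705 = -748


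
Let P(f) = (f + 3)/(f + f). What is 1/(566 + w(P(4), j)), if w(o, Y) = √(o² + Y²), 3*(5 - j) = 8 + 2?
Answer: 326016/184523015 - 24*√2041/184523015 ≈ 0.0017609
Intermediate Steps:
j = 5/3 (j = 5 - (8 + 2)/3 = 5 - ⅓*10 = 5 - 10/3 = 5/3 ≈ 1.6667)
P(f) = (3 + f)/(2*f) (P(f) = (3 + f)/((2*f)) = (3 + f)*(1/(2*f)) = (3 + f)/(2*f))
w(o, Y) = √(Y² + o²)
1/(566 + w(P(4), j)) = 1/(566 + √((5/3)² + ((½)*(3 + 4)/4)²)) = 1/(566 + √(25/9 + ((½)*(¼)*7)²)) = 1/(566 + √(25/9 + (7/8)²)) = 1/(566 + √(25/9 + 49/64)) = 1/(566 + √(2041/576)) = 1/(566 + √2041/24)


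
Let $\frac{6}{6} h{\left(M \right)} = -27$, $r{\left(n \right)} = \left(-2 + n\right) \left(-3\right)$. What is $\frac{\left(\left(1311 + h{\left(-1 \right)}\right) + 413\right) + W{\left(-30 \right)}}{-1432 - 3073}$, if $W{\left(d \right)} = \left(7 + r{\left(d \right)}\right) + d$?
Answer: $- \frac{354}{901} \approx -0.3929$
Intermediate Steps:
$r{\left(n \right)} = 6 - 3 n$
$h{\left(M \right)} = -27$
$W{\left(d \right)} = 13 - 2 d$ ($W{\left(d \right)} = \left(7 - \left(-6 + 3 d\right)\right) + d = \left(13 - 3 d\right) + d = 13 - 2 d$)
$\frac{\left(\left(1311 + h{\left(-1 \right)}\right) + 413\right) + W{\left(-30 \right)}}{-1432 - 3073} = \frac{\left(\left(1311 - 27\right) + 413\right) + \left(13 - -60\right)}{-1432 - 3073} = \frac{\left(1284 + 413\right) + \left(13 + 60\right)}{-4505} = \left(1697 + 73\right) \left(- \frac{1}{4505}\right) = 1770 \left(- \frac{1}{4505}\right) = - \frac{354}{901}$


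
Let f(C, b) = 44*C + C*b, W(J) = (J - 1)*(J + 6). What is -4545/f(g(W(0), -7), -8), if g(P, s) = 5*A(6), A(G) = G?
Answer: -101/24 ≈ -4.2083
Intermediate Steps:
W(J) = (-1 + J)*(6 + J)
g(P, s) = 30 (g(P, s) = 5*6 = 30)
-4545/f(g(W(0), -7), -8) = -4545*1/(30*(44 - 8)) = -4545/(30*36) = -4545/1080 = -4545*1/1080 = -101/24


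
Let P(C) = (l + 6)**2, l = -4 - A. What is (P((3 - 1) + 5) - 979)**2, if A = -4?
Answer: 889249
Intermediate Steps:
l = 0 (l = -4 - 1*(-4) = -4 + 4 = 0)
P(C) = 36 (P(C) = (0 + 6)**2 = 6**2 = 36)
(P((3 - 1) + 5) - 979)**2 = (36 - 979)**2 = (-943)**2 = 889249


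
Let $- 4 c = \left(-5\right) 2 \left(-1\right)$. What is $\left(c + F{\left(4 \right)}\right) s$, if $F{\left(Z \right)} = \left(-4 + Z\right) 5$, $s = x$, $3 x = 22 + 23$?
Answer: $- \frac{75}{2} \approx -37.5$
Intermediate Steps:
$c = - \frac{5}{2}$ ($c = - \frac{\left(-5\right) 2 \left(-1\right)}{4} = - \frac{\left(-10\right) \left(-1\right)}{4} = \left(- \frac{1}{4}\right) 10 = - \frac{5}{2} \approx -2.5$)
$x = 15$ ($x = \frac{22 + 23}{3} = \frac{1}{3} \cdot 45 = 15$)
$s = 15$
$F{\left(Z \right)} = -20 + 5 Z$
$\left(c + F{\left(4 \right)}\right) s = \left(- \frac{5}{2} + \left(-20 + 5 \cdot 4\right)\right) 15 = \left(- \frac{5}{2} + \left(-20 + 20\right)\right) 15 = \left(- \frac{5}{2} + 0\right) 15 = \left(- \frac{5}{2}\right) 15 = - \frac{75}{2}$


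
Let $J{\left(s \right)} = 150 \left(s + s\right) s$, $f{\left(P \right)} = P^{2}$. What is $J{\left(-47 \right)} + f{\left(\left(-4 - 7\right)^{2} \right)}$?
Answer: $677341$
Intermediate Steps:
$J{\left(s \right)} = 300 s^{2}$ ($J{\left(s \right)} = 150 \cdot 2 s s = 300 s s = 300 s^{2}$)
$J{\left(-47 \right)} + f{\left(\left(-4 - 7\right)^{2} \right)} = 300 \left(-47\right)^{2} + \left(\left(-4 - 7\right)^{2}\right)^{2} = 300 \cdot 2209 + \left(\left(-4 - 7\right)^{2}\right)^{2} = 662700 + \left(\left(-4 - 7\right)^{2}\right)^{2} = 662700 + \left(\left(-11\right)^{2}\right)^{2} = 662700 + 121^{2} = 662700 + 14641 = 677341$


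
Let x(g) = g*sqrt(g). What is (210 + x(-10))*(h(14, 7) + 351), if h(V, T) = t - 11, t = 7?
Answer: 72870 - 3470*I*sqrt(10) ≈ 72870.0 - 10973.0*I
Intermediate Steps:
x(g) = g**(3/2)
h(V, T) = -4 (h(V, T) = 7 - 11 = -4)
(210 + x(-10))*(h(14, 7) + 351) = (210 + (-10)**(3/2))*(-4 + 351) = (210 - 10*I*sqrt(10))*347 = 72870 - 3470*I*sqrt(10)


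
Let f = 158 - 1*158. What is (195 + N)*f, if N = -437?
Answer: 0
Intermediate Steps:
f = 0 (f = 158 - 158 = 0)
(195 + N)*f = (195 - 437)*0 = -242*0 = 0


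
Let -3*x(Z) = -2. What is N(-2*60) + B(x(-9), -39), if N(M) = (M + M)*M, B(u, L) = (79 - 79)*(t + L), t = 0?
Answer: 28800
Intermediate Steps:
x(Z) = ⅔ (x(Z) = -⅓*(-2) = ⅔)
B(u, L) = 0 (B(u, L) = (79 - 79)*(0 + L) = 0*L = 0)
N(M) = 2*M² (N(M) = (2*M)*M = 2*M²)
N(-2*60) + B(x(-9), -39) = 2*(-2*60)² + 0 = 2*(-120)² + 0 = 2*14400 + 0 = 28800 + 0 = 28800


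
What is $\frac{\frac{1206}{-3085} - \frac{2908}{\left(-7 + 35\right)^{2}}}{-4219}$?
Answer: $\frac{2479171}{2551060540} \approx 0.00097182$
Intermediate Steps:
$\frac{\frac{1206}{-3085} - \frac{2908}{\left(-7 + 35\right)^{2}}}{-4219} = \left(1206 \left(- \frac{1}{3085}\right) - \frac{2908}{28^{2}}\right) \left(- \frac{1}{4219}\right) = \left(- \frac{1206}{3085} - \frac{2908}{784}\right) \left(- \frac{1}{4219}\right) = \left(- \frac{1206}{3085} - \frac{727}{196}\right) \left(- \frac{1}{4219}\right) = \left(- \frac{2479171}{604660}\right) \left(- \frac{1}{4219}\right) = \frac{2479171}{2551060540}$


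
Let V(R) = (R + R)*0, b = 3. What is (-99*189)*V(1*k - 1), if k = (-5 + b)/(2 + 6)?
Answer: 0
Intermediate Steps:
k = -¼ (k = (-5 + 3)/(2 + 6) = -2/8 = -2*⅛ = -¼ ≈ -0.25000)
V(R) = 0 (V(R) = (2*R)*0 = 0)
(-99*189)*V(1*k - 1) = -99*189*0 = -18711*0 = 0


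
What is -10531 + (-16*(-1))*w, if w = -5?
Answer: -10611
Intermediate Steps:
-10531 + (-16*(-1))*w = -10531 - 16*(-1)*(-5) = -10531 + 16*(-5) = -10531 - 80 = -10611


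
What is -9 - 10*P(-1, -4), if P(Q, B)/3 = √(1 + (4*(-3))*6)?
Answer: -9 - 30*I*√71 ≈ -9.0 - 252.78*I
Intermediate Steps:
P(Q, B) = 3*I*√71 (P(Q, B) = 3*√(1 + (4*(-3))*6) = 3*√(1 - 12*6) = 3*√(1 - 72) = 3*√(-71) = 3*(I*√71) = 3*I*√71)
-9 - 10*P(-1, -4) = -9 - 30*I*√71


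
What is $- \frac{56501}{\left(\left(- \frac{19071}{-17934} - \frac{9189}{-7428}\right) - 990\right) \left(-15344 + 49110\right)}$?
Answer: $\frac{209075283382}{123410189941821} \approx 0.0016941$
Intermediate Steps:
$- \frac{56501}{\left(\left(- \frac{19071}{-17934} - \frac{9189}{-7428}\right) - 990\right) \left(-15344 + 49110\right)} = - \frac{56501}{\left(\left(\left(-19071\right) \left(- \frac{1}{17934}\right) - - \frac{3063}{2476}\right) - 990\right) 33766} = - \frac{56501}{\left(\left(\frac{6357}{5978} + \frac{3063}{2476}\right) - 990\right) 33766} = - \frac{56501}{\left(\frac{17025273}{7400764} - 990\right) 33766} = - \frac{56501}{\left(- \frac{7309731087}{7400764}\right) 33766} = - \frac{56501}{- \frac{123410189941821}{3700382}} = \left(-56501\right) \left(- \frac{3700382}{123410189941821}\right) = \frac{209075283382}{123410189941821}$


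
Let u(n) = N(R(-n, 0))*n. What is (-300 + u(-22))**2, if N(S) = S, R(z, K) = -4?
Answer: 44944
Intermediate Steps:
u(n) = -4*n
(-300 + u(-22))**2 = (-300 - 4*(-22))**2 = (-300 + 88)**2 = (-212)**2 = 44944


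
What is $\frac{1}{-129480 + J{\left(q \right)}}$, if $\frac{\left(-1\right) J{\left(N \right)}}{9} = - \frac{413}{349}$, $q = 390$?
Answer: $- \frac{349}{45184803} \approx -7.7238 \cdot 10^{-6}$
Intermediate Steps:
$J{\left(N \right)} = \frac{3717}{349}$ ($J{\left(N \right)} = - 9 \left(- \frac{413}{349}\right) = - 9 \left(\left(-413\right) \frac{1}{349}\right) = \left(-9\right) \left(- \frac{413}{349}\right) = \frac{3717}{349}$)
$\frac{1}{-129480 + J{\left(q \right)}} = \frac{1}{-129480 + \frac{3717}{349}} = \frac{1}{- \frac{45184803}{349}} = - \frac{349}{45184803}$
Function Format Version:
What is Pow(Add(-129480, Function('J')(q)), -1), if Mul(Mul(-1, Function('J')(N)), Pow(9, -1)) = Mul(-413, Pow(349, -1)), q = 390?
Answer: Rational(-349, 45184803) ≈ -7.7238e-6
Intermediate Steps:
Function('J')(N) = Rational(3717, 349) (Function('J')(N) = Mul(-9, Mul(-413, Pow(349, -1))) = Mul(-9, Mul(-413, Rational(1, 349))) = Mul(-9, Rational(-413, 349)) = Rational(3717, 349))
Pow(Add(-129480, Function('J')(q)), -1) = Pow(Add(-129480, Rational(3717, 349)), -1) = Pow(Rational(-45184803, 349), -1) = Rational(-349, 45184803)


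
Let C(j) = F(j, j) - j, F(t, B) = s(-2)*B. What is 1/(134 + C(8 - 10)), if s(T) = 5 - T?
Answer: 1/122 ≈ 0.0081967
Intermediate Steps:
F(t, B) = 7*B (F(t, B) = (5 - 1*(-2))*B = (5 + 2)*B = 7*B)
C(j) = 6*j (C(j) = 7*j - j = 6*j)
1/(134 + C(8 - 10)) = 1/(134 + 6*(8 - 10)) = 1/(134 + 6*(-2)) = 1/(134 - 12) = 1/122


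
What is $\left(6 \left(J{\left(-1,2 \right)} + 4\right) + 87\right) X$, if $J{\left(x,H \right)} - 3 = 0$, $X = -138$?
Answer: $-17802$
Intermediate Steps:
$J{\left(x,H \right)} = 3$ ($J{\left(x,H \right)} = 3 + 0 = 3$)
$\left(6 \left(J{\left(-1,2 \right)} + 4\right) + 87\right) X = \left(6 \left(3 + 4\right) + 87\right) \left(-138\right) = \left(6 \cdot 7 + 87\right) \left(-138\right) = \left(42 + 87\right) \left(-138\right) = 129 \left(-138\right) = -17802$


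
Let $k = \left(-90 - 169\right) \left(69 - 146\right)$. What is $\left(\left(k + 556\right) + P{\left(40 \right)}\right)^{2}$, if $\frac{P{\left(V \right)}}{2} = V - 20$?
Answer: $421850521$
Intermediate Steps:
$P{\left(V \right)} = -40 + 2 V$ ($P{\left(V \right)} = 2 \left(V - 20\right) = 2 \left(-20 + V\right) = -40 + 2 V$)
$k = 19943$ ($k = \left(-259\right) \left(-77\right) = 19943$)
$\left(\left(k + 556\right) + P{\left(40 \right)}\right)^{2} = \left(\left(19943 + 556\right) + \left(-40 + 2 \cdot 40\right)\right)^{2} = \left(20499 + \left(-40 + 80\right)\right)^{2} = \left(20499 + 40\right)^{2} = 20539^{2} = 421850521$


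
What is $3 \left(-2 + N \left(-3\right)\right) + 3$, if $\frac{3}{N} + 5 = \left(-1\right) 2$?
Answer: $\frac{6}{7} \approx 0.85714$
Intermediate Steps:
$N = - \frac{3}{7}$ ($N = \frac{3}{-5 - 2} = \frac{3}{-7} = 3 \left(- \frac{1}{7}\right) = - \frac{3}{7} \approx -0.42857$)
$3 \left(-2 + N \left(-3\right)\right) + 3 = 3 \left(-2 - - \frac{9}{7}\right) + 3 = 3 \left(-2 + \frac{9}{7}\right) + 3 = 3 \left(- \frac{5}{7}\right) + 3 = - \frac{15}{7} + 3 = \frac{6}{7}$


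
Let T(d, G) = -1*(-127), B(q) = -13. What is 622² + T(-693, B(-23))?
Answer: 387011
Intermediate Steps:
T(d, G) = 127
622² + T(-693, B(-23)) = 622² + 127 = 386884 + 127 = 387011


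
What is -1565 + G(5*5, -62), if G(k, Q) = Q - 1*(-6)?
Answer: -1621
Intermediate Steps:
G(k, Q) = 6 + Q (G(k, Q) = Q + 6 = 6 + Q)
-1565 + G(5*5, -62) = -1565 + (6 - 62) = -1565 - 56 = -1621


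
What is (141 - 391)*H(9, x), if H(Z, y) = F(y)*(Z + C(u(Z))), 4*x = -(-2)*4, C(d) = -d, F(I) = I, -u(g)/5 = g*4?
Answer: -94500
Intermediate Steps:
u(g) = -20*g (u(g) = -5*g*4 = -20*g)
x = 2 (x = (-(-2)*4)/4 = (-1*(-8))/4 = (1/4)*8 = 2)
H(Z, y) = 21*Z*y (H(Z, y) = y*(Z - (-20)*Z) = y*(Z + 20*Z) = y*(21*Z) = 21*Z*y)
(141 - 391)*H(9, x) = (141 - 391)*(21*9*2) = -250*378 = -94500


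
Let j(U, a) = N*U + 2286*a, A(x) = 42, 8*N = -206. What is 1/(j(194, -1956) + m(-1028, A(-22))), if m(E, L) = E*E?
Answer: -2/6839255 ≈ -2.9243e-7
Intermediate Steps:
N = -103/4 (N = (⅛)*(-206) = -103/4 ≈ -25.750)
m(E, L) = E²
j(U, a) = 2286*a - 103*U/4 (j(U, a) = -103*U/4 + 2286*a = 2286*a - 103*U/4)
1/(j(194, -1956) + m(-1028, A(-22))) = 1/((2286*(-1956) - 103/4*194) + (-1028)²) = 1/((-4471416 - 9991/2) + 1056784) = 1/(-8952823/2 + 1056784) = 1/(-6839255/2) = -2/6839255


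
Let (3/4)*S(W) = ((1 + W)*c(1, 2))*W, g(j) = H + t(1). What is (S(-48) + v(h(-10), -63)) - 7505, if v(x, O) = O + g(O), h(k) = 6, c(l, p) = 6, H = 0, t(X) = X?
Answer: 10481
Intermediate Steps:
g(j) = 1 (g(j) = 0 + 1 = 1)
S(W) = 4*W*(6 + 6*W)/3 (S(W) = 4*(((1 + W)*6)*W)/3 = 4*((6 + 6*W)*W)/3 = 4*(W*(6 + 6*W))/3 = 4*W*(6 + 6*W)/3)
v(x, O) = 1 + O (v(x, O) = O + 1 = 1 + O)
(S(-48) + v(h(-10), -63)) - 7505 = (8*(-48)*(1 - 48) + (1 - 63)) - 7505 = (8*(-48)*(-47) - 62) - 7505 = (18048 - 62) - 7505 = 17986 - 7505 = 10481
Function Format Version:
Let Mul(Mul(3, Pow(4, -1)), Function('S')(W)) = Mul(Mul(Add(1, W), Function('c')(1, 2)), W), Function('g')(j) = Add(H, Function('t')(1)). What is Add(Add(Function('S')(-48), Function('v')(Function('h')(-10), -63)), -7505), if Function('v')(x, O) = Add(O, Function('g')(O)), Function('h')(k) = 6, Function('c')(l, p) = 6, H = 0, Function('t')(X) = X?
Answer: 10481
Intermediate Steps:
Function('g')(j) = 1 (Function('g')(j) = Add(0, 1) = 1)
Function('S')(W) = Mul(Rational(4, 3), W, Add(6, Mul(6, W))) (Function('S')(W) = Mul(Rational(4, 3), Mul(Mul(Add(1, W), 6), W)) = Mul(Rational(4, 3), Mul(Add(6, Mul(6, W)), W)) = Mul(Rational(4, 3), Mul(W, Add(6, Mul(6, W)))) = Mul(Rational(4, 3), W, Add(6, Mul(6, W))))
Function('v')(x, O) = Add(1, O) (Function('v')(x, O) = Add(O, 1) = Add(1, O))
Add(Add(Function('S')(-48), Function('v')(Function('h')(-10), -63)), -7505) = Add(Add(Mul(8, -48, Add(1, -48)), Add(1, -63)), -7505) = Add(Add(Mul(8, -48, -47), -62), -7505) = Add(Add(18048, -62), -7505) = Add(17986, -7505) = 10481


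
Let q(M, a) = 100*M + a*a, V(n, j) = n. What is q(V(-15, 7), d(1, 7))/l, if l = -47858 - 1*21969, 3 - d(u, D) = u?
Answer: 1496/69827 ≈ 0.021424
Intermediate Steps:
d(u, D) = 3 - u
q(M, a) = a² + 100*M (q(M, a) = 100*M + a² = a² + 100*M)
l = -69827 (l = -47858 - 21969 = -69827)
q(V(-15, 7), d(1, 7))/l = ((3 - 1*1)² + 100*(-15))/(-69827) = ((3 - 1)² - 1500)*(-1/69827) = (2² - 1500)*(-1/69827) = (4 - 1500)*(-1/69827) = -1496*(-1/69827) = 1496/69827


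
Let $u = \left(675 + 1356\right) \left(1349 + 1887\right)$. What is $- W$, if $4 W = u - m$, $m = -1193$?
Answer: $- \frac{6573509}{4} \approx -1.6434 \cdot 10^{6}$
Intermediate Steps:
$u = 6572316$ ($u = 2031 \cdot 3236 = 6572316$)
$W = \frac{6573509}{4}$ ($W = \frac{6572316 - -1193}{4} = \frac{6572316 + 1193}{4} = \frac{1}{4} \cdot 6573509 = \frac{6573509}{4} \approx 1.6434 \cdot 10^{6}$)
$- W = \left(-1\right) \frac{6573509}{4} = - \frac{6573509}{4}$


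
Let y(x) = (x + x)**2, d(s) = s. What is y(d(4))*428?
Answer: 27392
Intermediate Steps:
y(x) = 4*x**2 (y(x) = (2*x)**2 = 4*x**2)
y(d(4))*428 = (4*4**2)*428 = (4*16)*428 = 64*428 = 27392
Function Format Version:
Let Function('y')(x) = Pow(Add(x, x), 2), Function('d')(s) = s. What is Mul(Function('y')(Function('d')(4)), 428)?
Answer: 27392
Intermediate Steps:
Function('y')(x) = Mul(4, Pow(x, 2)) (Function('y')(x) = Pow(Mul(2, x), 2) = Mul(4, Pow(x, 2)))
Mul(Function('y')(Function('d')(4)), 428) = Mul(Mul(4, Pow(4, 2)), 428) = Mul(Mul(4, 16), 428) = Mul(64, 428) = 27392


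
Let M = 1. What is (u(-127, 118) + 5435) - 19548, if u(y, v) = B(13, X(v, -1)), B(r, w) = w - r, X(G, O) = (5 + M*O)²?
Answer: -14110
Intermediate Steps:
X(G, O) = (5 + O)² (X(G, O) = (5 + 1*O)² = (5 + O)²)
u(y, v) = 3 (u(y, v) = (5 - 1)² - 1*13 = 4² - 13 = 16 - 13 = 3)
(u(-127, 118) + 5435) - 19548 = (3 + 5435) - 19548 = 5438 - 19548 = -14110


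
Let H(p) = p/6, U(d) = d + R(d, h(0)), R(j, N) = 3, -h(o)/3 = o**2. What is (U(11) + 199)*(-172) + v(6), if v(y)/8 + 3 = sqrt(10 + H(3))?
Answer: -36660 + 4*sqrt(42) ≈ -36634.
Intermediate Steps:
h(o) = -3*o**2
U(d) = 3 + d (U(d) = d + 3 = 3 + d)
H(p) = p/6 (H(p) = p*(1/6) = p/6)
v(y) = -24 + 4*sqrt(42) (v(y) = -24 + 8*sqrt(10 + (1/6)*3) = -24 + 8*sqrt(10 + 1/2) = -24 + 8*sqrt(21/2) = -24 + 8*(sqrt(42)/2) = -24 + 4*sqrt(42))
(U(11) + 199)*(-172) + v(6) = ((3 + 11) + 199)*(-172) + (-24 + 4*sqrt(42)) = (14 + 199)*(-172) + (-24 + 4*sqrt(42)) = 213*(-172) + (-24 + 4*sqrt(42)) = -36636 + (-24 + 4*sqrt(42)) = -36660 + 4*sqrt(42)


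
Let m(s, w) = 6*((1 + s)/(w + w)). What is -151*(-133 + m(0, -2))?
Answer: 40619/2 ≈ 20310.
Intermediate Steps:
m(s, w) = 3*(1 + s)/w (m(s, w) = 6*((1 + s)/((2*w))) = 6*((1 + s)*(1/(2*w))) = 6*((1 + s)/(2*w)) = 3*(1 + s)/w)
-151*(-133 + m(0, -2)) = -151*(-133 + 3*(1 + 0)/(-2)) = -151*(-133 + 3*(-½)*1) = -151*(-133 - 3/2) = -151*(-269/2) = 40619/2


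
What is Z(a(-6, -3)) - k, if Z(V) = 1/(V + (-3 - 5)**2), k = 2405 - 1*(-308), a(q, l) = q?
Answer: -157353/58 ≈ -2713.0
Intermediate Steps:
k = 2713 (k = 2405 + 308 = 2713)
Z(V) = 1/(64 + V) (Z(V) = 1/(V + (-8)**2) = 1/(V + 64) = 1/(64 + V))
Z(a(-6, -3)) - k = 1/(64 - 6) - 1*2713 = 1/58 - 2713 = -157353/58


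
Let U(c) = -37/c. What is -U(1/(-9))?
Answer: -333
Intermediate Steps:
-U(1/(-9)) = -(-37)/(1/(-9)) = -(-37)/(-⅑) = -(-37)*(-9) = -1*333 = -333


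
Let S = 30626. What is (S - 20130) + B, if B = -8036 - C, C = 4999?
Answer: -2539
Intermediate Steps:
B = -13035 (B = -8036 - 1*4999 = -8036 - 4999 = -13035)
(S - 20130) + B = (30626 - 20130) - 13035 = 10496 - 13035 = -2539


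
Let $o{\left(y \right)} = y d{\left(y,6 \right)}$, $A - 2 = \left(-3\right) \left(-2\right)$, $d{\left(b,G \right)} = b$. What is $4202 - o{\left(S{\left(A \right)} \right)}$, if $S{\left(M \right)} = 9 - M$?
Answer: $4201$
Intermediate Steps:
$A = 8$ ($A = 2 - -6 = 2 + 6 = 8$)
$o{\left(y \right)} = y^{2}$ ($o{\left(y \right)} = y y = y^{2}$)
$4202 - o{\left(S{\left(A \right)} \right)} = 4202 - \left(9 - 8\right)^{2} = 4202 - 1^{2} = 4202 - 1 = 4201$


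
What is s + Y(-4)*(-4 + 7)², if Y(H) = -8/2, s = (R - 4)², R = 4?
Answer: -36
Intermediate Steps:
s = 0 (s = (4 - 4)² = 0² = 0)
Y(H) = -4 (Y(H) = -8*½ = -4)
s + Y(-4)*(-4 + 7)² = 0 - 4*(-4 + 7)² = 0 - 4*3² = 0 - 4*9 = 0 - 36 = -36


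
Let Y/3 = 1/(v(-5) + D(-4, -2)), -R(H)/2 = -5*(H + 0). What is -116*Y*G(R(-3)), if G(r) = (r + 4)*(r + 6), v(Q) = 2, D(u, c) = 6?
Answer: -27144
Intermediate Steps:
R(H) = 10*H (R(H) = -(-10)*(H + 0) = -(-10)*H = 10*H)
G(r) = (4 + r)*(6 + r)
Y = 3/8 (Y = 3/(2 + 6) = 3/8 ≈ 0.37500)
-116*Y*G(R(-3)) = -87*(24 + (10*(-3))² + 10*(10*(-3)))/2 = -87*(24 + (-30)² + 10*(-30))/2 = -87*(24 + 900 - 300)/2 = -87*624/2 = -116*234 = -27144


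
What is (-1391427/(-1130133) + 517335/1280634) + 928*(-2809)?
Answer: -419190583196531319/160809638258 ≈ -2.6068e+6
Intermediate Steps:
(-1391427/(-1130133) + 517335/1280634) + 928*(-2809) = (-1391427*(-1/1130133) + 517335*(1/1280634)) - 2606752 = (463809/376711 + 172445/426878) - 2606752 = 262951786697/160809638258 - 2606752 = -419190583196531319/160809638258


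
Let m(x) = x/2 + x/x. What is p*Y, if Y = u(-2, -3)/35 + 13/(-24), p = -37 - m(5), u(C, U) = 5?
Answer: 1809/112 ≈ 16.152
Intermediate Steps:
m(x) = 1 + x/2 (m(x) = x*(½) + 1 = x/2 + 1 = 1 + x/2)
p = -81/2 (p = -37 - (1 + (½)*5) = -37 - (1 + 5/2) = -37 - 1*7/2 = -37 - 7/2 = -81/2 ≈ -40.500)
Y = -67/168 (Y = 5/35 + 13/(-24) = 5*(1/35) + 13*(-1/24) = ⅐ - 13/24 = -67/168 ≈ -0.39881)
p*Y = -81/2*(-67/168) = 1809/112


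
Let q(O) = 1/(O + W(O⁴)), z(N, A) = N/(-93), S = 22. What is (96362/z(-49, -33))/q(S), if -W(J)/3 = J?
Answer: -899682133548/7 ≈ -1.2853e+11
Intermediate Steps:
z(N, A) = -N/93 (z(N, A) = N*(-1/93) = -N/93)
W(J) = -3*J
q(O) = 1/(O - 3*O⁴)
(96362/z(-49, -33))/q(S) = (96362/((-1/93*(-49))))/((-1/(-1*22 + 3*22⁴))) = (96362/(49/93))/((-1/(-22 + 3*234256))) = (96362*(93/49))/((-1/(-22 + 702768))) = 1280238/(7*((-1/702746))) = 1280238/(7*((-1*1/702746))) = 1280238/(7*(-1/702746)) = (1280238/7)*(-702746) = -899682133548/7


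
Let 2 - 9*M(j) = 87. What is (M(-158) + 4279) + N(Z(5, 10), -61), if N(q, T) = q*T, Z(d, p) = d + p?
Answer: 30191/9 ≈ 3354.6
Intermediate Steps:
N(q, T) = T*q
M(j) = -85/9 (M(j) = 2/9 - ⅑*87 = 2/9 - 29/3 = -85/9)
(M(-158) + 4279) + N(Z(5, 10), -61) = (-85/9 + 4279) - 61*(5 + 10) = 38426/9 - 61*15 = 38426/9 - 915 = 30191/9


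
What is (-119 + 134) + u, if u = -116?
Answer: -101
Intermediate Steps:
(-119 + 134) + u = (-119 + 134) - 116 = 15 - 116 = -101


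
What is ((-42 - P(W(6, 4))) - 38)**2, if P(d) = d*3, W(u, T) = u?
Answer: 9604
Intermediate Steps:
P(d) = 3*d
((-42 - P(W(6, 4))) - 38)**2 = ((-42 - 3*6) - 38)**2 = ((-42 - 1*18) - 38)**2 = ((-42 - 18) - 38)**2 = (-60 - 38)**2 = (-98)**2 = 9604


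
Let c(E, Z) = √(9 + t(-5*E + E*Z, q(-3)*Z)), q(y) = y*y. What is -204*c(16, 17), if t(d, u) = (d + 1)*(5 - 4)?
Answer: -204*√202 ≈ -2899.4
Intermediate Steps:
q(y) = y²
t(d, u) = 1 + d (t(d, u) = (1 + d)*1 = 1 + d)
c(E, Z) = √(10 - 5*E + E*Z) (c(E, Z) = √(9 + (1 + (-5*E + E*Z))) = √(9 + (1 - 5*E + E*Z)) = √(10 - 5*E + E*Z))
-204*c(16, 17) = -204*√(10 + 16*(-5 + 17)) = -204*√(10 + 16*12) = -204*√(10 + 192) = -204*√202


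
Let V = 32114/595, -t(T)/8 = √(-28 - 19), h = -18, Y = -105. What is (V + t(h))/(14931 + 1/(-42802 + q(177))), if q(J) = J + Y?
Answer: 274446244/75922193851 - 341840*I*√47/638001629 ≈ 0.0036148 - 0.0036732*I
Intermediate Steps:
q(J) = -105 + J (q(J) = J - 105 = -105 + J)
t(T) = -8*I*√47 (t(T) = -8*√(-28 - 19) = -8*I*√47)
V = 32114/595 (V = 32114*(1/595) = 32114/595 ≈ 53.973)
(V + t(h))/(14931 + 1/(-42802 + q(177))) = (32114/595 - 8*I*√47)/(14931 + 1/(-42802 + (-105 + 177))) = (32114/595 - 8*I*√47)/(14931 + 1/(-42802 + 72)) = (32114/595 - 8*I*√47)/(14931 + 1/(-42730)) = (32114/595 - 8*I*√47)/(14931 - 1/42730) = (32114/595 - 8*I*√47)/(638001629/42730) = (32114/595 - 8*I*√47)*(42730/638001629) = 274446244/75922193851 - 341840*I*√47/638001629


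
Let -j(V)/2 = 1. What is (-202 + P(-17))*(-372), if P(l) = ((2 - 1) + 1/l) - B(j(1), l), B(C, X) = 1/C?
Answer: 1268334/17 ≈ 74608.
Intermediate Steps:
j(V) = -2 (j(V) = -2*1 = -2)
P(l) = 3/2 + 1/l (P(l) = ((2 - 1) + 1/l) - 1/(-2) = (1 + 1/l) - 1*(-1/2) = (1 + 1/l) + 1/2 = 3/2 + 1/l)
(-202 + P(-17))*(-372) = (-202 + (3/2 + 1/(-17)))*(-372) = (-202 + (3/2 - 1/17))*(-372) = (-202 + 49/34)*(-372) = -6819/34*(-372) = 1268334/17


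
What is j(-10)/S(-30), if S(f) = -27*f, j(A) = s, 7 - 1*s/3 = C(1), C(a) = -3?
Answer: 1/27 ≈ 0.037037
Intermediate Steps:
s = 30 (s = 21 - 3*(-3) = 21 + 9 = 30)
j(A) = 30
j(-10)/S(-30) = 30/((-27*(-30))) = 30/810 = 30*(1/810) = 1/27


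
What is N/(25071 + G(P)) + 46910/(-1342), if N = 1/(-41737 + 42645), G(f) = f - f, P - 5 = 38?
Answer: -8753124529/250409148 ≈ -34.955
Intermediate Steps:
P = 43 (P = 5 + 38 = 43)
G(f) = 0
N = 1/908 ≈ 0.0011013
N/(25071 + G(P)) + 46910/(-1342) = 1/(908*(25071 + 0)) + 46910/(-1342) = (1/908)/25071 + 46910*(-1/1342) = (1/908)*(1/25071) - 23455/671 = 1/22764468 - 23455/671 = -8753124529/250409148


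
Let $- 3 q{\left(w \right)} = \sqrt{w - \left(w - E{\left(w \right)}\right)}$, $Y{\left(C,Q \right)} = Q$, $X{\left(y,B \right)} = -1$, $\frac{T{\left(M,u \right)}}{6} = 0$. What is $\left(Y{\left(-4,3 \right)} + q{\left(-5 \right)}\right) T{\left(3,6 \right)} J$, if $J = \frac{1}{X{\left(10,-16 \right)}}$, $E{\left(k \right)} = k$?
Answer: $0$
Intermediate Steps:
$T{\left(M,u \right)} = 0$ ($T{\left(M,u \right)} = 6 \cdot 0 = 0$)
$J = -1$ ($J = \frac{1}{-1} = -1$)
$q{\left(w \right)} = - \frac{\sqrt{w}}{3}$ ($q{\left(w \right)} = - \frac{\sqrt{w + \left(w - w\right)}}{3} = - \frac{\sqrt{w + 0}}{3} = - \frac{\sqrt{w}}{3}$)
$\left(Y{\left(-4,3 \right)} + q{\left(-5 \right)}\right) T{\left(3,6 \right)} J = \left(3 - \frac{\sqrt{-5}}{3}\right) 0 \left(-1\right) = \left(3 - \frac{i \sqrt{5}}{3}\right) 0 \left(-1\right) = 0 \left(-1\right) = 0$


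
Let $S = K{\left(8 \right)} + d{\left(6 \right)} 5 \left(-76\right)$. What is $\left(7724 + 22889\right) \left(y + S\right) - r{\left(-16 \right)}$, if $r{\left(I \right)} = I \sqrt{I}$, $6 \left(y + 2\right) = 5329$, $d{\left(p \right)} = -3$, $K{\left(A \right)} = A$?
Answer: $\frac{373631665}{6} + 64 i \approx 6.2272 \cdot 10^{7} + 64.0 i$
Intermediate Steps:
$y = \frac{5317}{6}$ ($y = -2 + \frac{1}{6} \cdot 5329 = -2 + \frac{5329}{6} = \frac{5317}{6} \approx 886.17$)
$r{\left(I \right)} = I^{\frac{3}{2}}$
$S = 1148$ ($S = 8 + \left(-3\right) 5 \left(-76\right) = 8 - -1140 = 8 + 1140 = 1148$)
$\left(7724 + 22889\right) \left(y + S\right) - r{\left(-16 \right)} = \left(7724 + 22889\right) \left(\frac{5317}{6} + 1148\right) - \left(-16\right)^{\frac{3}{2}} = 30613 \cdot \frac{12205}{6} - - 64 i = \frac{373631665}{6} + 64 i$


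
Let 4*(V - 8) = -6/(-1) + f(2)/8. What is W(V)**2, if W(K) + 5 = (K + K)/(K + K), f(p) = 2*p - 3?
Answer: 16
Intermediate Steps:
f(p) = -3 + 2*p
V = 305/32 (V = 8 + (-6/(-1) + (-3 + 2*2)/8)/4 = 8 + (-6*(-1) + (-3 + 4)*(1/8))/4 = 8 + (6 + 1*(1/8))/4 = 8 + (6 + 1/8)/4 = 8 + (1/4)*(49/8) = 8 + 49/32 = 305/32 ≈ 9.5313)
W(K) = -4 (W(K) = -5 + (K + K)/(K + K) = -5 + (2*K)/((2*K)) = -5 + (2*K)*(1/(2*K)) = -5 + 1 = -4)
W(V)**2 = (-4)**2 = 16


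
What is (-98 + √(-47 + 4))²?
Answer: (98 - I*√43)² ≈ 9561.0 - 1285.3*I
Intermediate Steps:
(-98 + √(-47 + 4))² = (-98 + √(-43))² = (-98 + I*√43)²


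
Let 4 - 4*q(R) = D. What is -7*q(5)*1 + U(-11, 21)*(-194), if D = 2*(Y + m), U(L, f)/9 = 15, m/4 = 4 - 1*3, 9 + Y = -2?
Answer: -52443/2 ≈ -26222.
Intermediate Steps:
Y = -11 (Y = -9 - 2 = -11)
m = 4 (m = 4*(4 - 1*3) = 4*(4 - 3) = 4*1 = 4)
U(L, f) = 135 (U(L, f) = 9*15 = 135)
D = -14 (D = 2*(-11 + 4) = 2*(-7) = -14)
q(R) = 9/2 (q(R) = 1 - ¼*(-14) = 1 + 7/2 = 9/2)
-7*q(5)*1 + U(-11, 21)*(-194) = -7*9/2*1 + 135*(-194) = -63/2*1 - 26190 = -63/2 - 26190 = -52443/2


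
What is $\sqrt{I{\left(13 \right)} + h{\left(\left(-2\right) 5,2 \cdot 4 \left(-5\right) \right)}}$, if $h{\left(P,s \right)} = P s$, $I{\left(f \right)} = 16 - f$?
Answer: $\sqrt{403} \approx 20.075$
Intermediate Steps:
$\sqrt{I{\left(13 \right)} + h{\left(\left(-2\right) 5,2 \cdot 4 \left(-5\right) \right)}} = \sqrt{\left(16 - 13\right) + \left(-2\right) 5 \cdot 2 \cdot 4 \left(-5\right)} = \sqrt{\left(16 - 13\right) - 10 \cdot 8 \left(-5\right)} = \sqrt{3 - -400} = \sqrt{3 + 400} = \sqrt{403}$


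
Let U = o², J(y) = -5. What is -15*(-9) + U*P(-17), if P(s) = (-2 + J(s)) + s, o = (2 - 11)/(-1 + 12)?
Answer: 14391/121 ≈ 118.93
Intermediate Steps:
o = -9/11 ≈ -0.81818
P(s) = -7 + s (P(s) = (-2 - 5) + s = -7 + s)
U = 81/121 (U = (-9/11)² = 81/121 ≈ 0.66942)
-15*(-9) + U*P(-17) = -15*(-9) + 81*(-7 - 17)/121 = -1*(-135) + (81/121)*(-24) = 135 - 1944/121 = 14391/121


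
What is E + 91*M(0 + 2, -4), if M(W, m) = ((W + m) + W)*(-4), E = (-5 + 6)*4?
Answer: 4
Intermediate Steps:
E = 4 (E = 1*4 = 4)
M(W, m) = -8*W - 4*m (M(W, m) = (m + 2*W)*(-4) = -8*W - 4*m)
E + 91*M(0 + 2, -4) = 4 + 91*(-8*(0 + 2) - 4*(-4)) = 4 + 91*(-8*2 + 16) = 4 + 91*(-16 + 16) = 4 + 91*0 = 4 + 0 = 4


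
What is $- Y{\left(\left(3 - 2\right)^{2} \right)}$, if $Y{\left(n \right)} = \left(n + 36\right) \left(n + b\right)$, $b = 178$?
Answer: $-6623$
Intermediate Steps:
$Y{\left(n \right)} = \left(36 + n\right) \left(178 + n\right)$ ($Y{\left(n \right)} = \left(n + 36\right) \left(n + 178\right) = \left(36 + n\right) \left(178 + n\right)$)
$- Y{\left(\left(3 - 2\right)^{2} \right)} = - (6408 + \left(\left(3 - 2\right)^{2}\right)^{2} + 214 \left(3 - 2\right)^{2}) = - (6408 + \left(1^{2}\right)^{2} + 214 \cdot 1^{2}) = - (6408 + 1^{2} + 214 \cdot 1) = - (6408 + 1 + 214) = \left(-1\right) 6623 = -6623$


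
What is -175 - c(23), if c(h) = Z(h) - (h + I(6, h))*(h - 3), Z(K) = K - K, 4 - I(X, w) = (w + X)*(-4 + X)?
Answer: -795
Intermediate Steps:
I(X, w) = 4 - (-4 + X)*(X + w) (I(X, w) = 4 - (w + X)*(-4 + X) = 4 - (X + w)*(-4 + X) = 4 - (-4 + X)*(X + w))
Z(K) = 0
c(h) = -(-8 - h)*(-3 + h) (c(h) = 0 - (h + (4 - 1*6² + 4*6 + 4*h - 1*6*h))*(h - 3) = 0 - (h + (4 - 1*36 + 24 + 4*h - 6*h))*(-3 + h) = 0 - (h + (4 - 36 + 24 + 4*h - 6*h))*(-3 + h) = 0 - (h + (-8 - 2*h))*(-3 + h) = 0 - (-8 - h)*(-3 + h) = -(-8 - h)*(-3 + h))
-175 - c(23) = -175 - (-24 + 23² + 5*23) = -175 - (-24 + 529 + 115) = -175 - 1*620 = -175 - 620 = -795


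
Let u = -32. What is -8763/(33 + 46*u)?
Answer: 8763/1439 ≈ 6.0896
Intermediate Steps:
-8763/(33 + 46*u) = -8763/(33 + 46*(-32)) = -8763/(33 - 1472) = -8763/(-1439) = -8763*(-1/1439) = 8763/1439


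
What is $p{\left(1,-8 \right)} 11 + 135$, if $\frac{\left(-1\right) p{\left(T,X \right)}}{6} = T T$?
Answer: $69$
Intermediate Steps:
$p{\left(T,X \right)} = - 6 T^{2}$ ($p{\left(T,X \right)} = - 6 T T = - 6 T^{2}$)
$p{\left(1,-8 \right)} 11 + 135 = - 6 \cdot 1^{2} \cdot 11 + 135 = \left(-6\right) 1 \cdot 11 + 135 = \left(-6\right) 11 + 135 = -66 + 135 = 69$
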